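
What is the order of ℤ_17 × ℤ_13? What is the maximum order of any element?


|ℤ_17 × ℤ_13| = 17 × 13 = 221
Max element order = lcm(17,13) = 221
Cyclic? Yes (gcd=1)

|ℤ_17×ℤ_13| = 221, max element order = 221


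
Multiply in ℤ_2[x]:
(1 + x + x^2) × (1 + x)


Expand and collect like terms; reduce coefficients mod 2:
x^0: 1·1 = 1 ≡ 1 (mod 2)
x^1: 1·1 + 1·1 = 2 ≡ 0 (mod 2)
x^2: 1·1 + 1·1 = 2 ≡ 0 (mod 2)
x^3: 1·1 = 1 ≡ 1 (mod 2)
Result: 1 + x^3

f · g = 1 + x^3


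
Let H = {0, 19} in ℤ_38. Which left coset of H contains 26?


26 + H = {26 + h (mod 38) : h ∈ H}
26+0=26, 26+19=7
26 + H = {7, 26} = 7 + H

26 + H = {7, 26}


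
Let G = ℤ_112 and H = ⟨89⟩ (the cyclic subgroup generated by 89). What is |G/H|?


|⟨89⟩| = n / gcd(89, 112) = 112 / 1 = 112
H is normal (ℤ_112 is abelian).
|G/H| = |G| / |H| = 112 / 112 = 1

|G/H| = 1


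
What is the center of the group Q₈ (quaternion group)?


Z(G) = {g ∈ G | gx = xg for all x ∈ G}
In Q₈ = {±1, ±i, ±j, ±k}, only ±1 commute with every element

Z(Q₈ (quaternion group)) = {1, -1}


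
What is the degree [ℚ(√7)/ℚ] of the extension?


√7 has minimal polynomial x² - 7 (irreducible over ℚ since 7 is squarefree)

[ℚ(√7)/ℚ] = 2


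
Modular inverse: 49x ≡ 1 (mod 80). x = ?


Use the extended Euclidean algorithm to write 1 = 49·s + 80·t; then s mod 80 is the inverse.
Euclidean algorithm:
  49 = 0·80 + 49
  80 = 1·49 + 31
  49 = 1·31 + 18
  31 = 1·18 + 13
  18 = 1·13 + 5
  13 = 2·5 + 3
  5 = 1·3 + 2
  3 = 1·2 + 1
  2 = 2·1 + 0
gcd(49,80) = 1
Back-substitution gives: 49·(-31) + 80·(19) = 1
So 49⁻¹ ≡ -31 ≡ 49 (mod 80)
Check: 49 × 49 = 2401 ≡ 1 (mod 80) ✓

49⁻¹ ≡ 49 (mod 80)


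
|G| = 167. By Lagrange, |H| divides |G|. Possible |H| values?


Lagrange's theorem: |H| divides |G|
|G| = 167
Divisors of 167: 1, 167

Possible subgroup orders: {1, 167}


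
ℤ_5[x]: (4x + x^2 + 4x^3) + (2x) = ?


Add coefficients mod 5:
x^0: 0 + 0 = 0 (mod 5)
x^1: 4 + 2 = 1 (mod 5)
x^2: 1 + 0 = 1 (mod 5)
x^3: 4 + 0 = 4 (mod 5)
Result: x + x^2 + 4x^3

f + g = x + x^2 + 4x^3


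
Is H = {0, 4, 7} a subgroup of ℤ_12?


Subgroup test for H = {0, 4, 7} in (ℤ_12, +):
(1) 0 ∈ H? Yes
(2) Closure: for all a,b ∈ H, (a+b) mod 12 ∈ H? No  [counterexample: 4 + 4 = 8 ∉ H]
(3) Inverses: for all a ∈ H, -a mod 12 ∈ H? No

No, H is not a subgroup of ℤ_12


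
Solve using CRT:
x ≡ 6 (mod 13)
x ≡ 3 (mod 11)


m₁ = 13, m₂ = 11, gcd = 1, so CRT applies. M = m₁·m₂ = 143
Let M₁ = M/m₁ = 11, M₂ = M/m₂ = 13
Find y₁ ≡ M₁⁻¹ (mod m₁): 11⁻¹ ≡ 6 (mod 13)
Find y₂ ≡ M₂⁻¹ (mod m₂): 13⁻¹ ≡ 6 (mod 11)
x = a₁·M₁·y₁ + a₂·M₂·y₂ = 6·11·6 + 3·13·6 = 630
Reduce mod 143: x ≡ 58
Check: 58 mod 13 = 6 ✓, 58 mod 11 = 3 ✓

x ≡ 58 (mod 143)


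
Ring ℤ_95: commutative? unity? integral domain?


ℤ_95 is a commutative ring with unity 1; 95 = 5×19 is composite, so 5·19 ≡ 0 gives zero divisors (not an integral domain)
Commutative: Yes
Integral domain: No
Has unity: Yes

ℤ_95: Commutative=Yes, Unity=Yes


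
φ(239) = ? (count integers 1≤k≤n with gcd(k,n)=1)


Factor n: 239 = 239
φ(n) = n · ∏(1 - 1/p) over distinct primes p | n
φ(239) = 239 · (1 - 1/239) = 238

φ(239) = 238


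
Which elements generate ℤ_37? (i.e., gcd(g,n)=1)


g generates ℤ_n iff gcd(g,n) = 1
Prime factors of 37: 37
Generators are g ∈ {1,...,36} not divisible by any of these primes.
Generators: {1, 2, 3, 4, 5, 6, 7, 8, 9, 10, 11, 12, 13, 14, 15, 16, 17, 18, 19, 20, 21, 22, 23, 24, 25, 26, 27, 28, 29, 30, 31, 32, 33, 34, 35, 36}
Number of generators = φ(37) = 36

Generators of ℤ_37 = {1, 2, 3, 4, 5, 6, 7, 8, 9, 10, 11, 12, 13, 14, 15, 16, 17, 18, 19, 20, 21, 22, 23, 24, 25, 26, 27, 28, 29, 30, 31, 32, 33, 34, 35, 36}


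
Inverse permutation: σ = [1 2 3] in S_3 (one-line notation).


To find σ⁻¹, swap domain and range:
σ(1) = 1 → σ⁻¹(1) = 1
σ(2) = 2 → σ⁻¹(2) = 2
σ(3) = 3 → σ⁻¹(3) = 3

σ⁻¹ = [1 2 3]


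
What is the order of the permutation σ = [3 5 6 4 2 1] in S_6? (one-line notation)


Cycle decomposition: (1 3 6) (2 5)
Cycle lengths: 3, 2
Order = lcm(3, 2) = 6

ord(σ) = 6


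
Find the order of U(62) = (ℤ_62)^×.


U(n) is the group of units mod n; |U(n)| = φ(n)
|U(62)| = φ(62) = 30

|U(62) = (ℤ_62)^×| = 30


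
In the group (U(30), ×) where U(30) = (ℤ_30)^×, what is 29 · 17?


Operation: multiplication mod 30
29 · 17 = (a × b) mod 30 with a = 29, b = 17

29 · 17 = 13


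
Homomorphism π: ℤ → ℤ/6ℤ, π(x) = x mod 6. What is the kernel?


Kernel = preimage of identity
ker(π) = multiples of 6 = 6ℤ

ker(π) = 6ℤ


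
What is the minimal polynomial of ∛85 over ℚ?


∛85 satisfies x³ - 85 = 0, irreducible over ℚ (no rational root; 85 is not a perfect cube)

Minimal polynomial: x³ - 85


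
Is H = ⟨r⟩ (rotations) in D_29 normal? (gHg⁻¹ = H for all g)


H = ⟨r⟩ (rotations) in D_29
The rotation subgroup ⟨r⟩ has index 2 in D_29, so it is normal

Yes, normal subgroup


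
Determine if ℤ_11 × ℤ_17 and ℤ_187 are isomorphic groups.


Comparing ℤ_11 × ℤ_17 and ℤ_187:
gcd(11,17) = 1, so ℤ_11 × ℤ_17 ≅ ℤ_187 (CRT)

Yes, ℤ_11 × ℤ_17 ≅ ℤ_187


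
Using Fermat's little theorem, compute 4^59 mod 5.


Fermat's little theorem: if p is prime and gcd(a,p)=1, then a^(p-1) ≡ 1 (mod p)
p = 5 is prime, gcd(4,5) = 1
Reduce exponent: 59 mod 4 = 3
So 4^59 ≡ 4^3 (mod 5)
4^3 mod 5 = 4

4^59 ≡ 4 (mod 5)


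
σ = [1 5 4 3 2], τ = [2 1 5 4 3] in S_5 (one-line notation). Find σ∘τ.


σ∘τ: apply τ first, then σ
1 →τ 2 →σ 5
2 →τ 1 →σ 1
3 →τ 5 →σ 2
4 →τ 4 →σ 3
5 →τ 3 →σ 4

σ∘τ = [5 1 2 3 4]


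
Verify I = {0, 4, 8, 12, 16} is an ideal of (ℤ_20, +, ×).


Check ideal conditions for I = {0, 4, 8, 12, 16} in ℤ_20:
(1) I is an additive subgroup? Yes
(2) For r ∈ ℤ_20 and a ∈ I: r·a ∈ I? Yes

Yes, I is an ideal of ℤ_20


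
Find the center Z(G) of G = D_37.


Z(G) = {g ∈ G | gx = xg for all x ∈ G}
For odd n, Z(D_n) = {e}: no nontrivial rotation commutes with all reflections

Z(D_37) = {e}


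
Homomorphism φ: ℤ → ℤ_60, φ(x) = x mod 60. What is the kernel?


Kernel = preimage of identity
ker(φ) = {x ∈ ℤ : x ≡ 0 (mod 60)} = 60ℤ = {0, ±60, ±120, ...}

ker(φ) = 60ℤ


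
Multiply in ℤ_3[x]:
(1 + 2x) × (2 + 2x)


Expand and collect like terms; reduce coefficients mod 3:
x^0: 1·2 = 2 ≡ 2 (mod 3)
x^1: 1·2 + 2·2 = 6 ≡ 0 (mod 3)
x^2: 2·2 = 4 ≡ 1 (mod 3)
Result: 2 + x^2

f · g = 2 + x^2


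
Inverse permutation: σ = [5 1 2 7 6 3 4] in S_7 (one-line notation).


To find σ⁻¹, swap domain and range:
σ(1) = 5 → σ⁻¹(5) = 1
σ(2) = 1 → σ⁻¹(1) = 2
σ(3) = 2 → σ⁻¹(2) = 3
σ(4) = 7 → σ⁻¹(7) = 4
σ(5) = 6 → σ⁻¹(6) = 5
σ(6) = 3 → σ⁻¹(3) = 6
σ(7) = 4 → σ⁻¹(4) = 7

σ⁻¹ = [2 3 6 7 1 5 4]


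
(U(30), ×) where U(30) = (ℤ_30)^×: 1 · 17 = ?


Operation: multiplication mod 30
1 · 17 = (a × b) mod 30 with a = 1, b = 17

1 · 17 = 17


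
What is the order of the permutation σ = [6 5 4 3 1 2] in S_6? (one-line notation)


Cycle decomposition: (1 6 2 5) (3 4)
Cycle lengths: 4, 2
Order = lcm(4, 2) = 4

ord(σ) = 4


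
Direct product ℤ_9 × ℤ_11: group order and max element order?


|ℤ_9 × ℤ_11| = 9 × 11 = 99
Max element order = lcm(9,11) = 99
Cyclic? Yes (gcd=1)

|ℤ_9×ℤ_11| = 99, max element order = 99


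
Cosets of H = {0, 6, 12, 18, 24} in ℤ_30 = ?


H = {0, 6, 12, 18, 24}, |H| = 5
Number of cosets = |G|/|H| = 30/5 = 6
0 + H = {0, 6, 12, 18, 24}
1 + H = {1, 7, 13, 19, 25}
2 + H = {2, 8, 14, 20, 26}
3 + H = {3, 9, 15, 21, 27}
4 + H = {4, 10, 16, 22, 28}
5 + H = {5, 11, 17, 23, 29}

Cosets: 0+H={0,6,12,18,24}; 1+H={1,7,13,19,25}; 2+H={2,8,14,20,26}; 3+H={3,9,15,21,27}; 4+H={4,10,16,22,28}; 5+H={5,11,17,23,29}


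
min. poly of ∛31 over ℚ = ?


∛31 satisfies x³ - 31 = 0, irreducible over ℚ (no rational root; 31 is not a perfect cube)

Minimal polynomial: x³ - 31


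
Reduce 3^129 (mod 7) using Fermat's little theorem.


Fermat's little theorem: if p is prime and gcd(a,p)=1, then a^(p-1) ≡ 1 (mod p)
p = 7 is prime, gcd(3,7) = 1
Reduce exponent: 129 mod 6 = 3
So 3^129 ≡ 3^3 (mod 7)
3^3 mod 7 = 6

3^129 ≡ 6 (mod 7)


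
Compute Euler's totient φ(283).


Factor n: 283 = 283
φ(n) = n · ∏(1 - 1/p) over distinct primes p | n
φ(283) = 283 · (1 - 1/283) = 282

φ(283) = 282


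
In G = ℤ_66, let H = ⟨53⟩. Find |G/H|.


|⟨53⟩| = n / gcd(53, 66) = 66 / 1 = 66
H is normal (ℤ_66 is abelian).
|G/H| = |G| / |H| = 66 / 66 = 1

|G/H| = 1


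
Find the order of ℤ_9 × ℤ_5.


|A × B| = |A| · |B|
|ℤ_9 × ℤ_5| = 9 × 5 = 45

|ℤ_9 × ℤ_5| = 45


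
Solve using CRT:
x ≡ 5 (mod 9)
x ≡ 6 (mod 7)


m₁ = 9, m₂ = 7, gcd = 1, so CRT applies. M = m₁·m₂ = 63
Let M₁ = M/m₁ = 7, M₂ = M/m₂ = 9
Find y₁ ≡ M₁⁻¹ (mod m₁): 7⁻¹ ≡ 4 (mod 9)
Find y₂ ≡ M₂⁻¹ (mod m₂): 9⁻¹ ≡ 4 (mod 7)
x = a₁·M₁·y₁ + a₂·M₂·y₂ = 5·7·4 + 6·9·4 = 356
Reduce mod 63: x ≡ 41
Check: 41 mod 9 = 5 ✓, 41 mod 7 = 6 ✓

x ≡ 41 (mod 63)


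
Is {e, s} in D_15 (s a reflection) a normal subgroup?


H = {e, s} in D_15 (s a reflection)
r·s·r⁻¹ = sr⁻² ≠ s for n ≥ 3, so {e, s} is not closed under conjugation

No, not a normal subgroup


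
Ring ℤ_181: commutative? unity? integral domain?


ℤ_181 is a commutative ring with unity 1; 181 is prime, so ℤ_181 is a field (hence an integral domain)
Commutative: Yes
Integral domain: Yes
Has unity: Yes

ℤ_181: Commutative=Yes, Unity=Yes


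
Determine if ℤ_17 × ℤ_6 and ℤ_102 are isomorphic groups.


Comparing ℤ_17 × ℤ_6 and ℤ_102:
gcd(17,6) = 1, so ℤ_17 × ℤ_6 ≅ ℤ_102 (CRT)

Yes, ℤ_17 × ℤ_6 ≅ ℤ_102


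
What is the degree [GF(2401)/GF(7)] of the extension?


GF(2401) = GF(7^4), so the extension degree is 4

[GF(2401)/GF(7)] = 4


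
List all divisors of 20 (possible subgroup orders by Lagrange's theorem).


Lagrange's theorem: |H| divides |G|
|G| = 20
Divisors of 20: 1, 2, 4, 5, 10, 20

Possible subgroup orders: {1, 2, 4, 5, 10, 20}


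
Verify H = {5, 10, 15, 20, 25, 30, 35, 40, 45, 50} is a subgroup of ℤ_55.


Subgroup test for H = {5, 10, 15, 20, 25, 30, 35, 40, 45, 50} in (ℤ_55, +):
(1) 0 ∈ H? No
(2) Closure: for all a,b ∈ H, (a+b) mod 55 ∈ H? No  [counterexample: 5 + 50 = 0 ∉ H]
(3) Inverses: for all a ∈ H, -a mod 55 ∈ H? Yes

No, H is not a subgroup of ℤ_55


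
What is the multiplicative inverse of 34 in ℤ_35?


Use the extended Euclidean algorithm to write 1 = 34·s + 35·t; then s mod 35 is the inverse.
Euclidean algorithm:
  34 = 0·35 + 34
  35 = 1·34 + 1
  34 = 34·1 + 0
gcd(34,35) = 1
Back-substitution gives: 34·(-1) + 35·(1) = 1
So 34⁻¹ ≡ -1 ≡ 34 (mod 35)
Check: 34 × 34 = 1156 ≡ 1 (mod 35) ✓

34⁻¹ ≡ 34 (mod 35)


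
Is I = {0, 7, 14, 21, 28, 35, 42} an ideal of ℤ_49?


Check ideal conditions for I = {0, 7, 14, 21, 28, 35, 42} in ℤ_49:
(1) I is an additive subgroup? Yes
(2) For r ∈ ℤ_49 and a ∈ I: r·a ∈ I? Yes

Yes, I is an ideal of ℤ_49


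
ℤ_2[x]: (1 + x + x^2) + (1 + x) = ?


Add coefficients mod 2:
x^0: 1 + 1 = 0 (mod 2)
x^1: 1 + 1 = 0 (mod 2)
x^2: 1 + 0 = 1 (mod 2)
Result: x^2

f + g = x^2


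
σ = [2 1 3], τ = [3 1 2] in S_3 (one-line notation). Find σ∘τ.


σ∘τ: apply τ first, then σ
1 →τ 3 →σ 3
2 →τ 1 →σ 2
3 →τ 2 →σ 1

σ∘τ = [3 2 1]


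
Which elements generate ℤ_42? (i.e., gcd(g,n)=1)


g generates ℤ_n iff gcd(g,n) = 1
Prime factors of 42: 2, 3, 7
Generators are g ∈ {1,...,41} not divisible by any of these primes.
Generators: {1, 5, 11, 13, 17, 19, 23, 25, 29, 31, 37, 41}
Number of generators = φ(42) = 12

Generators of ℤ_42 = {1, 5, 11, 13, 17, 19, 23, 25, 29, 31, 37, 41}


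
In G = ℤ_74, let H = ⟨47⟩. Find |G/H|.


|⟨47⟩| = n / gcd(47, 74) = 74 / 1 = 74
H is normal (ℤ_74 is abelian).
|G/H| = |G| / |H| = 74 / 74 = 1

|G/H| = 1


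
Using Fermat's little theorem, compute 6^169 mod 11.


Fermat's little theorem: if p is prime and gcd(a,p)=1, then a^(p-1) ≡ 1 (mod p)
p = 11 is prime, gcd(6,11) = 1
Reduce exponent: 169 mod 10 = 9
So 6^169 ≡ 6^9 (mod 11)
6^9 mod 11 = 2

6^169 ≡ 2 (mod 11)


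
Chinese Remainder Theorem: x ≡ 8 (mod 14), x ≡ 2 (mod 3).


m₁ = 14, m₂ = 3, gcd = 1, so CRT applies. M = m₁·m₂ = 42
Let M₁ = M/m₁ = 3, M₂ = M/m₂ = 14
Find y₁ ≡ M₁⁻¹ (mod m₁): 3⁻¹ ≡ 5 (mod 14)
Find y₂ ≡ M₂⁻¹ (mod m₂): 14⁻¹ ≡ 2 (mod 3)
x = a₁·M₁·y₁ + a₂·M₂·y₂ = 8·3·5 + 2·14·2 = 176
Reduce mod 42: x ≡ 8
Check: 8 mod 14 = 8 ✓, 8 mod 3 = 2 ✓

x ≡ 8 (mod 42)


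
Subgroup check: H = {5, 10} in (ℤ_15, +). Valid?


Subgroup test for H = {5, 10} in (ℤ_15, +):
(1) 0 ∈ H? No
(2) Closure: for all a,b ∈ H, (a+b) mod 15 ∈ H? No  [counterexample: 5 + 10 = 0 ∉ H]
(3) Inverses: for all a ∈ H, -a mod 15 ∈ H? Yes

No, H is not a subgroup of ℤ_15


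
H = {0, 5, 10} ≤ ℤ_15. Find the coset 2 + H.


2 + H = {2 + h (mod 15) : h ∈ H}
2+0=2, 2+5=7, 2+10=12

2 + H = {2, 7, 12}


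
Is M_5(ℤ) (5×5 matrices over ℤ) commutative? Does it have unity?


Matrix multiplication is non-commutative for n ≥ 2; the identity matrix I is the unity; singular matrices give zero divisors, so not an integral domain
Commutative: No
Integral domain: No
Has unity: Yes

M_5(ℤ) (5×5 matrices over ℤ): Commutative=No, Unity=Yes


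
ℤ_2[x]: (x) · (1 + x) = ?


Expand and collect like terms; reduce coefficients mod 2:
x^0: 0·1 = 0 ≡ 0 (mod 2)
x^1: 0·1 + 1·1 = 1 ≡ 1 (mod 2)
x^2: 1·1 = 1 ≡ 1 (mod 2)
Result: x + x^2

f · g = x + x^2


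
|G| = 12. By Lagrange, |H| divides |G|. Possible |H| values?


Lagrange's theorem: |H| divides |G|
|G| = 12
Divisors of 12: 1, 2, 3, 4, 6, 12

Possible subgroup orders: {1, 2, 3, 4, 6, 12}


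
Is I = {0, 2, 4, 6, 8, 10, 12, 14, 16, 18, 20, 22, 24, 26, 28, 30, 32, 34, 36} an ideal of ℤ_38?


Check ideal conditions for I = {0, 2, 4, 6, 8, 10, 12, 14, 16, 18, 20, 22, 24, 26, 28, 30, 32, 34, 36} in ℤ_38:
(1) I is an additive subgroup? Yes
(2) For r ∈ ℤ_38 and a ∈ I: r·a ∈ I? Yes

Yes, I is an ideal of ℤ_38


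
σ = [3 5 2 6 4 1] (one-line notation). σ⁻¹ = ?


To find σ⁻¹, swap domain and range:
σ(1) = 3 → σ⁻¹(3) = 1
σ(2) = 5 → σ⁻¹(5) = 2
σ(3) = 2 → σ⁻¹(2) = 3
σ(4) = 6 → σ⁻¹(6) = 4
σ(5) = 4 → σ⁻¹(4) = 5
σ(6) = 1 → σ⁻¹(1) = 6

σ⁻¹ = [6 3 1 5 2 4]


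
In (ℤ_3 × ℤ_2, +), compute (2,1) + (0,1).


Operation: componentwise addition mod (3, 2)
(2,1) + (0,1) = ((a₁+b₁) mod 3, (a₂+b₂) mod 2) with a = (2,1), b = (0,1)

(2,1) + (0,1) = (2,0)


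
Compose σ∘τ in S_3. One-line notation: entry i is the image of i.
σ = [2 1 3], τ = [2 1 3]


σ∘τ: apply τ first, then σ
1 →τ 2 →σ 1
2 →τ 1 →σ 2
3 →τ 3 →σ 3

σ∘τ = [1 2 3]


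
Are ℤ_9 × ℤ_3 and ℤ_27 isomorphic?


Comparing ℤ_9 × ℤ_3 and ℤ_27:
gcd(9,3) = 3 ≠ 1. Max element order in ℤ_9×ℤ_3 is lcm(9,3) = 9 < 27, so it has no element of order 27

No, ℤ_9 × ℤ_3 ≇ ℤ_27


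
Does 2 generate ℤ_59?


g generates ℤ_n iff gcd(g, n) = 1
gcd(2, 59) = 1
Since gcd = 1, 2 is a generator.

Yes, 2 generates ℤ_59


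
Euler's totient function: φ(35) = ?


Factor n: 35 = 5 × 7
φ(n) = n · ∏(1 - 1/p) over distinct primes p | n
φ(35) = 35 · (1 - 1/5) · (1 - 1/7) = 24

φ(35) = 24


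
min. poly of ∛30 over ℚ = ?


∛30 satisfies x³ - 30 = 0, irreducible over ℚ (no rational root; 30 is not a perfect cube)

Minimal polynomial: x³ - 30


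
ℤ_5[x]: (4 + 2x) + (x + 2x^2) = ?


Add coefficients mod 5:
x^0: 4 + 0 = 4 (mod 5)
x^1: 2 + 1 = 3 (mod 5)
x^2: 0 + 2 = 2 (mod 5)
Result: 4 + 3x + 2x^2

f + g = 4 + 3x + 2x^2


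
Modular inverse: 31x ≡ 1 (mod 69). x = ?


Use the extended Euclidean algorithm to write 1 = 31·s + 69·t; then s mod 69 is the inverse.
Euclidean algorithm:
  31 = 0·69 + 31
  69 = 2·31 + 7
  31 = 4·7 + 3
  7 = 2·3 + 1
  3 = 3·1 + 0
gcd(31,69) = 1
Back-substitution gives: 31·(-20) + 69·(9) = 1
So 31⁻¹ ≡ -20 ≡ 49 (mod 69)
Check: 31 × 49 = 1519 ≡ 1 (mod 69) ✓

31⁻¹ ≡ 49 (mod 69)


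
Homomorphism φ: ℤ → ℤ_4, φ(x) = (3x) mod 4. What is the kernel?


Kernel = preimage of identity
ker(φ) = {x ∈ ℤ : 3x ≡ 0 (mod 4)}. gcd(3,4) = 1, so 3x ≡ 0 (mod 4) ⟺ x ≡ 0 (mod 4/1 = 4). Hence ker(φ) = 4ℤ

ker(φ) = 4ℤ


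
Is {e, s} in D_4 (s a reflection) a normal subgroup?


H = {e, s} in D_4 (s a reflection)
r·s·r⁻¹ = sr⁻² ≠ s for n ≥ 3, so {e, s} is not closed under conjugation

No, not a normal subgroup


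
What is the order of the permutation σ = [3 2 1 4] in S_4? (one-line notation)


Cycle decomposition: (1 3)
Cycle lengths: 2
Order = lcm(2) = 2

ord(σ) = 2


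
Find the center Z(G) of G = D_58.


Z(G) = {g ∈ G | gx = xg for all x ∈ G}
For even n, Z(D_n) = {e, r^(n/2)}: the 180° rotation r^29 commutes with every reflection and rotation

Z(D_58) = {e, r^29}


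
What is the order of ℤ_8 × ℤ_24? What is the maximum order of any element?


|ℤ_8 × ℤ_24| = 8 × 24 = 192
Max element order = lcm(8,24) = 24
Cyclic? No (gcd=8)

|ℤ_8×ℤ_24| = 192, max element order = 24


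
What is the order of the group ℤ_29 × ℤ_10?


|A × B| = |A| · |B|
|ℤ_29 × ℤ_10| = 29 × 10 = 290

|ℤ_29 × ℤ_10| = 290


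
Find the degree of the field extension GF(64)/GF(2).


GF(64) = GF(2^6), so the extension degree is 6

[GF(64)/GF(2)] = 6


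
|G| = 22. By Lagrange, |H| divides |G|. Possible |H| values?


Lagrange's theorem: |H| divides |G|
|G| = 22
Divisors of 22: 1, 2, 11, 22

Possible subgroup orders: {1, 2, 11, 22}


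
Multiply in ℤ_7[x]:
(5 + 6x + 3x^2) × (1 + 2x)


Expand and collect like terms; reduce coefficients mod 7:
x^0: 5·1 = 5 ≡ 5 (mod 7)
x^1: 5·2 + 6·1 = 16 ≡ 2 (mod 7)
x^2: 6·2 + 3·1 = 15 ≡ 1 (mod 7)
x^3: 3·2 = 6 ≡ 6 (mod 7)
Result: 5 + 2x + x^2 + 6x^3

f · g = 5 + 2x + x^2 + 6x^3


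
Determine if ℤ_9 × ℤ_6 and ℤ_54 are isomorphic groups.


Comparing ℤ_9 × ℤ_6 and ℤ_54:
gcd(9,6) = 3 ≠ 1. Max element order in ℤ_9×ℤ_6 is lcm(9,6) = 18 < 54, so it has no element of order 54

No, ℤ_9 × ℤ_6 ≇ ℤ_54


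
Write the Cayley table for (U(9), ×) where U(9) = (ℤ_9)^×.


Elements: {1, 2, 4, 5, 7, 8}
Operation: multiplication mod 9
Entry (a, b) = (a × b) mod 9

Cayley table:
  | 1 | 2 | 4 | 5 | 7 | 8
1 | 1 | 2 | 4 | 5 | 7 | 8
2 | 2 | 4 | 8 | 1 | 5 | 7
4 | 4 | 8 | 7 | 2 | 1 | 5
5 | 5 | 1 | 2 | 7 | 8 | 4
7 | 7 | 5 | 1 | 8 | 4 | 2
8 | 8 | 7 | 5 | 4 | 2 | 1


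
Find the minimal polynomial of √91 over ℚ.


√91 satisfies x² - 91 = 0, irreducible over ℚ since 91 is squarefree

Minimal polynomial: x² - 91


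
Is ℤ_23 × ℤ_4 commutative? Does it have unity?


Direct product ring; commutative with unity (1,1); but (1,0)·(0,1) = (0,0) gives zero divisors, so not an integral domain
Commutative: Yes
Integral domain: No
Has unity: Yes

ℤ_23 × ℤ_4: Commutative=Yes, Unity=Yes


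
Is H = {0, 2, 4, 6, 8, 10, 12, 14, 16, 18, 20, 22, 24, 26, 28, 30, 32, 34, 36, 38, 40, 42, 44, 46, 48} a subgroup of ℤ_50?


Subgroup test for H = {0, 2, 4, 6, 8, 10, 12, 14, 16, 18, 20, 22, 24, 26, 28, 30, 32, 34, 36, 38, 40, 42, 44, 46, 48} in (ℤ_50, +):
(1) 0 ∈ H? Yes
(2) Closure: for all a,b ∈ H, (a+b) mod 50 ∈ H? Yes
(3) Inverses: for all a ∈ H, -a mod 50 ∈ H? Yes

Yes, H is a subgroup of ℤ_50


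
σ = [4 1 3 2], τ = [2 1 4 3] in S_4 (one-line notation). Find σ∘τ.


σ∘τ: apply τ first, then σ
1 →τ 2 →σ 1
2 →τ 1 →σ 4
3 →τ 4 →σ 2
4 →τ 3 →σ 3

σ∘τ = [1 4 2 3]


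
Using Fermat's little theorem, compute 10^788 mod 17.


Fermat's little theorem: if p is prime and gcd(a,p)=1, then a^(p-1) ≡ 1 (mod p)
p = 17 is prime, gcd(10,17) = 1
Reduce exponent: 788 mod 16 = 4
So 10^788 ≡ 10^4 (mod 17)
10^4 mod 17 = 4

10^788 ≡ 4 (mod 17)


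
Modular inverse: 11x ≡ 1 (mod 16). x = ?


Use the extended Euclidean algorithm to write 1 = 11·s + 16·t; then s mod 16 is the inverse.
Euclidean algorithm:
  11 = 0·16 + 11
  16 = 1·11 + 5
  11 = 2·5 + 1
  5 = 5·1 + 0
gcd(11,16) = 1
Back-substitution gives: 11·(3) + 16·(-2) = 1
So 11⁻¹ ≡ 3 ≡ 3 (mod 16)
Check: 11 × 3 = 33 ≡ 1 (mod 16) ✓

11⁻¹ ≡ 3 (mod 16)


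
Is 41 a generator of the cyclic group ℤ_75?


g generates ℤ_n iff gcd(g, n) = 1
gcd(41, 75) = 1
Since gcd = 1, 41 is a generator.

Yes, 41 generates ℤ_75


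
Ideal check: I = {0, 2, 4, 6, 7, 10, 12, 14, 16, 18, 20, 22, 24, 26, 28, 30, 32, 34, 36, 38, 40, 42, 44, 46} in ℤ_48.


Check ideal conditions for I = {0, 2, 4, 6, 7, 10, 12, 14, 16, 18, 20, 22, 24, 26, 28, 30, 32, 34, 36, 38, 40, 42, 44, 46} in ℤ_48:
(1) I is an additive subgroup? No
(2) For r ∈ ℤ_48 and a ∈ I: r·a ∈ I? No  [counterexample: r=2, a=4, r·a mod 48 = 8 ∉ I]

No, I is not an ideal of ℤ_48


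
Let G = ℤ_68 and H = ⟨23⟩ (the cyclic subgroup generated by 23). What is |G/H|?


|⟨23⟩| = n / gcd(23, 68) = 68 / 1 = 68
H is normal (ℤ_68 is abelian).
|G/H| = |G| / |H| = 68 / 68 = 1

|G/H| = 1


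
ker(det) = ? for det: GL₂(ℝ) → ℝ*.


Kernel = preimage of identity
ker(det) = {A | det(A) = 1} = SL₂(ℝ)

ker(det) = SL₂(ℝ)


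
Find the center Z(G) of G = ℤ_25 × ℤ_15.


Z(G) = {g ∈ G | gx = xg for all x ∈ G}
Direct product of abelian groups is abelian, so Z(G) = G

Z(ℤ_25 × ℤ_15) = ℤ_25 × ℤ_15


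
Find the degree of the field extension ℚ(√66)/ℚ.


√66 has minimal polynomial x² - 66 (irreducible over ℚ since 66 is squarefree)

[ℚ(√66)/ℚ] = 2


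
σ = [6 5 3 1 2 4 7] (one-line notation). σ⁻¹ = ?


To find σ⁻¹, swap domain and range:
σ(1) = 6 → σ⁻¹(6) = 1
σ(2) = 5 → σ⁻¹(5) = 2
σ(3) = 3 → σ⁻¹(3) = 3
σ(4) = 1 → σ⁻¹(1) = 4
σ(5) = 2 → σ⁻¹(2) = 5
σ(6) = 4 → σ⁻¹(4) = 6
σ(7) = 7 → σ⁻¹(7) = 7

σ⁻¹ = [4 5 3 6 2 1 7]


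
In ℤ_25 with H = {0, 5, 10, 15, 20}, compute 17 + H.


17 + H = {17 + h (mod 25) : h ∈ H}
17+0=17, 17+5=22, 17+10=2, 17+15=7, 17+20=12
17 + H = {2, 7, 12, 17, 22} = 2 + H

17 + H = {2, 7, 12, 17, 22}


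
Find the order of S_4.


|S_n| = n! (number of permutations of n symbols)
|S_4| = 4! = 24

|S_4| = 24


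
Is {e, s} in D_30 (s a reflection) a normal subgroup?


H = {e, s} in D_30 (s a reflection)
r·s·r⁻¹ = sr⁻² ≠ s for n ≥ 3, so {e, s} is not closed under conjugation

No, not a normal subgroup


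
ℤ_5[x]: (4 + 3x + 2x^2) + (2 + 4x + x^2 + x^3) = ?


Add coefficients mod 5:
x^0: 4 + 2 = 1 (mod 5)
x^1: 3 + 4 = 2 (mod 5)
x^2: 2 + 1 = 3 (mod 5)
x^3: 0 + 1 = 1 (mod 5)
Result: 1 + 2x + 3x^2 + x^3

f + g = 1 + 2x + 3x^2 + x^3


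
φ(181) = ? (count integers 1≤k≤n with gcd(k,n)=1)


Factor n: 181 = 181
φ(n) = n · ∏(1 - 1/p) over distinct primes p | n
φ(181) = 181 · (1 - 1/181) = 180

φ(181) = 180


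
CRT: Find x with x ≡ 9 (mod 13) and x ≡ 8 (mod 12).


m₁ = 13, m₂ = 12, gcd = 1, so CRT applies. M = m₁·m₂ = 156
Let M₁ = M/m₁ = 12, M₂ = M/m₂ = 13
Find y₁ ≡ M₁⁻¹ (mod m₁): 12⁻¹ ≡ 12 (mod 13)
Find y₂ ≡ M₂⁻¹ (mod m₂): 13⁻¹ ≡ 1 (mod 12)
x = a₁·M₁·y₁ + a₂·M₂·y₂ = 9·12·12 + 8·13·1 = 1400
Reduce mod 156: x ≡ 152
Check: 152 mod 13 = 9 ✓, 152 mod 12 = 8 ✓

x ≡ 152 (mod 156)


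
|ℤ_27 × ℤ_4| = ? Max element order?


|ℤ_27 × ℤ_4| = 27 × 4 = 108
Max element order = lcm(27,4) = 108
Cyclic? Yes (gcd=1)

|ℤ_27×ℤ_4| = 108, max element order = 108


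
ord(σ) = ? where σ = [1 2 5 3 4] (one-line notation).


Cycle decomposition: (3 5 4)
Cycle lengths: 3
Order = lcm(3) = 3

ord(σ) = 3


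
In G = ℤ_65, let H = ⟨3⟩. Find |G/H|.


|⟨3⟩| = n / gcd(3, 65) = 65 / 1 = 65
H is normal (ℤ_65 is abelian).
|G/H| = |G| / |H| = 65 / 65 = 1

|G/H| = 1


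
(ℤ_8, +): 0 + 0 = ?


Operation: addition mod 8
0 + 0 = (a + b) mod 8 with a = 0, b = 0

0 + 0 = 0


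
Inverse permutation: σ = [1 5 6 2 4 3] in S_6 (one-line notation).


To find σ⁻¹, swap domain and range:
σ(1) = 1 → σ⁻¹(1) = 1
σ(2) = 5 → σ⁻¹(5) = 2
σ(3) = 6 → σ⁻¹(6) = 3
σ(4) = 2 → σ⁻¹(2) = 4
σ(5) = 4 → σ⁻¹(4) = 5
σ(6) = 3 → σ⁻¹(3) = 6

σ⁻¹ = [1 4 6 5 2 3]


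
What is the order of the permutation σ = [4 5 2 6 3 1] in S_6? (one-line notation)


Cycle decomposition: (1 4 6) (2 5 3)
Cycle lengths: 3, 3
Order = lcm(3, 3) = 3

ord(σ) = 3


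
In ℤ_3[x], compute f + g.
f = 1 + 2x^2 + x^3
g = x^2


Add coefficients mod 3:
x^0: 1 + 0 = 1 (mod 3)
x^1: 0 + 0 = 0 (mod 3)
x^2: 2 + 1 = 0 (mod 3)
x^3: 1 + 0 = 1 (mod 3)
Result: 1 + x^3

f + g = 1 + x^3


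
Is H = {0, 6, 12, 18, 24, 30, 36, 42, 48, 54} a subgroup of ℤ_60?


Subgroup test for H = {0, 6, 12, 18, 24, 30, 36, 42, 48, 54} in (ℤ_60, +):
(1) 0 ∈ H? Yes
(2) Closure: for all a,b ∈ H, (a+b) mod 60 ∈ H? Yes
(3) Inverses: for all a ∈ H, -a mod 60 ∈ H? Yes

Yes, H is a subgroup of ℤ_60


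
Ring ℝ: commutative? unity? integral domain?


ℝ is a field: commutative, has unity, every nonzero element is a unit (hence an integral domain)
Commutative: Yes
Integral domain: Yes
Has unity: Yes

ℝ: Commutative=Yes, Unity=Yes


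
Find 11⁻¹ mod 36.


Use the extended Euclidean algorithm to write 1 = 11·s + 36·t; then s mod 36 is the inverse.
Euclidean algorithm:
  11 = 0·36 + 11
  36 = 3·11 + 3
  11 = 3·3 + 2
  3 = 1·2 + 1
  2 = 2·1 + 0
gcd(11,36) = 1
Back-substitution gives: 11·(-13) + 36·(4) = 1
So 11⁻¹ ≡ -13 ≡ 23 (mod 36)
Check: 11 × 23 = 253 ≡ 1 (mod 36) ✓

11⁻¹ ≡ 23 (mod 36)


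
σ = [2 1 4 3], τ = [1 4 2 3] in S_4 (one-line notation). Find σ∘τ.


σ∘τ: apply τ first, then σ
1 →τ 1 →σ 2
2 →τ 4 →σ 3
3 →τ 2 →σ 1
4 →τ 3 →σ 4

σ∘τ = [2 3 1 4]


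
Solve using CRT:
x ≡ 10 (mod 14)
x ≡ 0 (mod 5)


m₁ = 14, m₂ = 5, gcd = 1, so CRT applies. M = m₁·m₂ = 70
Let M₁ = M/m₁ = 5, M₂ = M/m₂ = 14
Find y₁ ≡ M₁⁻¹ (mod m₁): 5⁻¹ ≡ 3 (mod 14)
Find y₂ ≡ M₂⁻¹ (mod m₂): 14⁻¹ ≡ 4 (mod 5)
x = a₁·M₁·y₁ + a₂·M₂·y₂ = 10·5·3 + 0·14·4 = 150
Reduce mod 70: x ≡ 10
Check: 10 mod 14 = 10 ✓, 10 mod 5 = 0 ✓

x ≡ 10 (mod 70)


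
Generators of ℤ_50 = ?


g generates ℤ_n iff gcd(g,n) = 1
Prime factors of 50: 2, 5
Generators are g ∈ {1,...,49} not divisible by any of these primes.
Generators: {1, 3, 7, 9, 11, 13, 17, 19, 21, 23, 27, 29, 31, 33, 37, 39, 41, 43, 47, 49}
Number of generators = φ(50) = 20

Generators of ℤ_50 = {1, 3, 7, 9, 11, 13, 17, 19, 21, 23, 27, 29, 31, 33, 37, 39, 41, 43, 47, 49}


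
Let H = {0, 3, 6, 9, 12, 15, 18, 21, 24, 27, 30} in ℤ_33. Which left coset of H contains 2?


2 + H = {2 + h (mod 33) : h ∈ H}
2+0=2, 2+3=5, 2+6=8, 2+9=11, 2+12=14, 2+15=17, 2+18=20, 2+21=23, 2+24=26, 2+27=29, 2+30=32

2 + H = {2, 5, 8, 11, 14, 17, 20, 23, 26, 29, 32}


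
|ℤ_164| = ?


ℤ_n has n elements.

|ℤ_164| = 164


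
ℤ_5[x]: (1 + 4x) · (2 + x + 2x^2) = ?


Expand and collect like terms; reduce coefficients mod 5:
x^0: 1·2 = 2 ≡ 2 (mod 5)
x^1: 1·1 + 4·2 = 9 ≡ 4 (mod 5)
x^2: 1·2 + 4·1 = 6 ≡ 1 (mod 5)
x^3: 4·2 = 8 ≡ 3 (mod 5)
Result: 2 + 4x + x^2 + 3x^3

f · g = 2 + 4x + x^2 + 3x^3


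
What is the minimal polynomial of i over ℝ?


i satisfies x² + 1 = 0, irreducible over ℝ

Minimal polynomial: x² + 1


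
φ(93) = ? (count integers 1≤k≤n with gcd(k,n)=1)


Factor n: 93 = 3 × 31
φ(n) = n · ∏(1 - 1/p) over distinct primes p | n
φ(93) = 93 · (1 - 1/3) · (1 - 1/31) = 60

φ(93) = 60


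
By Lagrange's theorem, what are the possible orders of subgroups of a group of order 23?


Lagrange's theorem: |H| divides |G|
|G| = 23
Divisors of 23: 1, 23

Possible subgroup orders: {1, 23}


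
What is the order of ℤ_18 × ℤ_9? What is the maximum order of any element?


|ℤ_18 × ℤ_9| = 18 × 9 = 162
Max element order = lcm(18,9) = 18
Cyclic? No (gcd=9)

|ℤ_18×ℤ_9| = 162, max element order = 18


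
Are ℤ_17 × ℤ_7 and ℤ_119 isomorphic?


Comparing ℤ_17 × ℤ_7 and ℤ_119:
gcd(17,7) = 1, so ℤ_17 × ℤ_7 ≅ ℤ_119 (CRT)

Yes, ℤ_17 × ℤ_7 ≅ ℤ_119


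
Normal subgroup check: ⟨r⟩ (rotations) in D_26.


H = ⟨r⟩ (rotations) in D_26
The rotation subgroup ⟨r⟩ has index 2 in D_26, so it is normal

Yes, normal subgroup


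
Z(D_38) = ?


Z(G) = {g ∈ G | gx = xg for all x ∈ G}
For even n, Z(D_n) = {e, r^(n/2)}: the 180° rotation r^19 commutes with every reflection and rotation

Z(D_38) = {e, r^19}


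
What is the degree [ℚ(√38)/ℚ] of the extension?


√38 has minimal polynomial x² - 38 (irreducible over ℚ since 38 is squarefree)

[ℚ(√38)/ℚ] = 2


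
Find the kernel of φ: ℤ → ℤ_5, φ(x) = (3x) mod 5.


Kernel = preimage of identity
ker(φ) = {x ∈ ℤ : 3x ≡ 0 (mod 5)}. gcd(3,5) = 1, so 3x ≡ 0 (mod 5) ⟺ x ≡ 0 (mod 5/1 = 5). Hence ker(φ) = 5ℤ

ker(φ) = 5ℤ


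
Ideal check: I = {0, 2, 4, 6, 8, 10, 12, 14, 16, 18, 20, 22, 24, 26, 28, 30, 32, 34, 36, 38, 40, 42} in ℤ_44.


Check ideal conditions for I = {0, 2, 4, 6, 8, 10, 12, 14, 16, 18, 20, 22, 24, 26, 28, 30, 32, 34, 36, 38, 40, 42} in ℤ_44:
(1) I is an additive subgroup? Yes
(2) For r ∈ ℤ_44 and a ∈ I: r·a ∈ I? Yes

Yes, I is an ideal of ℤ_44


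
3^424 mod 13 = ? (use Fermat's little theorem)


Fermat's little theorem: if p is prime and gcd(a,p)=1, then a^(p-1) ≡ 1 (mod p)
p = 13 is prime, gcd(3,13) = 1
Reduce exponent: 424 mod 12 = 4
So 3^424 ≡ 3^4 (mod 13)
3^4 mod 13 = 3

3^424 ≡ 3 (mod 13)


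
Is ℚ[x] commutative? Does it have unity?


Polynomial ring over ℚ (an integral domain) is a commutative integral domain with unity 1
Commutative: Yes
Integral domain: Yes
Has unity: Yes

ℚ[x]: Commutative=Yes, Unity=Yes


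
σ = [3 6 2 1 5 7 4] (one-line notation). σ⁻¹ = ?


To find σ⁻¹, swap domain and range:
σ(1) = 3 → σ⁻¹(3) = 1
σ(2) = 6 → σ⁻¹(6) = 2
σ(3) = 2 → σ⁻¹(2) = 3
σ(4) = 1 → σ⁻¹(1) = 4
σ(5) = 5 → σ⁻¹(5) = 5
σ(6) = 7 → σ⁻¹(7) = 6
σ(7) = 4 → σ⁻¹(4) = 7

σ⁻¹ = [4 3 1 7 5 2 6]


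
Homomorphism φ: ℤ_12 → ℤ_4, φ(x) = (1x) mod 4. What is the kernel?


Kernel = preimage of identity
ker(φ) = {x ∈ ℤ_12 : 1x ≡ 0 (mod 4)}. Since 4 | 12, φ is well-defined. The kernel is the cyclic subgroup ⟨4⟩ of ℤ_12 (order 3), i.e. {0, 4, 8}

ker(φ) = {0, 4, 8}


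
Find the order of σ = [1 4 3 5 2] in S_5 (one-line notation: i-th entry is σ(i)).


Cycle decomposition: (2 4 5)
Cycle lengths: 3
Order = lcm(3) = 3

ord(σ) = 3


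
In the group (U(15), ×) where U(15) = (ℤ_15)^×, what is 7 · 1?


Operation: multiplication mod 15
7 · 1 = (a × b) mod 15 with a = 7, b = 1

7 · 1 = 7


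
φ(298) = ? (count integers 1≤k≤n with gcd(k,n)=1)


Factor n: 298 = 2 × 149
φ(n) = n · ∏(1 - 1/p) over distinct primes p | n
φ(298) = 298 · (1 - 1/2) · (1 - 1/149) = 148

φ(298) = 148


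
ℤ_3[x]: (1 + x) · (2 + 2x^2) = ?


Expand and collect like terms; reduce coefficients mod 3:
x^0: 1·2 = 2 ≡ 2 (mod 3)
x^1: 1·0 + 1·2 = 2 ≡ 2 (mod 3)
x^2: 1·2 + 1·0 = 2 ≡ 2 (mod 3)
x^3: 1·2 = 2 ≡ 2 (mod 3)
Result: 2 + 2x + 2x^2 + 2x^3

f · g = 2 + 2x + 2x^2 + 2x^3


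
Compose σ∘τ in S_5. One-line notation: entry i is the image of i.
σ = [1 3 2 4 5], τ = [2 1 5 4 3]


σ∘τ: apply τ first, then σ
1 →τ 2 →σ 3
2 →τ 1 →σ 1
3 →τ 5 →σ 5
4 →τ 4 →σ 4
5 →τ 3 →σ 2

σ∘τ = [3 1 5 4 2]


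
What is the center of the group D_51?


Z(G) = {g ∈ G | gx = xg for all x ∈ G}
For odd n, Z(D_n) = {e}: no nontrivial rotation commutes with all reflections

Z(D_51) = {e}


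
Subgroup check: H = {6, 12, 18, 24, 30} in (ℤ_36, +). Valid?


Subgroup test for H = {6, 12, 18, 24, 30} in (ℤ_36, +):
(1) 0 ∈ H? No
(2) Closure: for all a,b ∈ H, (a+b) mod 36 ∈ H? No  [counterexample: 6 + 30 = 0 ∉ H]
(3) Inverses: for all a ∈ H, -a mod 36 ∈ H? Yes

No, H is not a subgroup of ℤ_36


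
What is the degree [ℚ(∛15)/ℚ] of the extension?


∛15 has minimal polynomial x³ - 15 (irreducible over ℚ since 15 is not a perfect cube)

[ℚ(∛15)/ℚ] = 3


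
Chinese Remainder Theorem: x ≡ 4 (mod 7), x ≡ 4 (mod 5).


m₁ = 7, m₂ = 5, gcd = 1, so CRT applies. M = m₁·m₂ = 35
Let M₁ = M/m₁ = 5, M₂ = M/m₂ = 7
Find y₁ ≡ M₁⁻¹ (mod m₁): 5⁻¹ ≡ 3 (mod 7)
Find y₂ ≡ M₂⁻¹ (mod m₂): 7⁻¹ ≡ 3 (mod 5)
x = a₁·M₁·y₁ + a₂·M₂·y₂ = 4·5·3 + 4·7·3 = 144
Reduce mod 35: x ≡ 4
Check: 4 mod 7 = 4 ✓, 4 mod 5 = 4 ✓

x ≡ 4 (mod 35)


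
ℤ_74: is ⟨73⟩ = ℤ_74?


g generates ℤ_n iff gcd(g, n) = 1
gcd(73, 74) = 1
Since gcd = 1, 73 is a generator.

Yes, 73 generates ℤ_74


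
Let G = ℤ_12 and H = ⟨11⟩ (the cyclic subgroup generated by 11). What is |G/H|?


|⟨11⟩| = n / gcd(11, 12) = 12 / 1 = 12
H is normal (ℤ_12 is abelian).
|G/H| = |G| / |H| = 12 / 12 = 1

|G/H| = 1


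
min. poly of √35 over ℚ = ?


√35 satisfies x² - 35 = 0, irreducible over ℚ since 35 is squarefree

Minimal polynomial: x² - 35


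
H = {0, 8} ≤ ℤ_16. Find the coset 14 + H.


14 + H = {14 + h (mod 16) : h ∈ H}
14+0=14, 14+8=6
14 + H = {6, 14} = 6 + H

14 + H = {6, 14}


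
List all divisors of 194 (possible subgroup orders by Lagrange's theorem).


Lagrange's theorem: |H| divides |G|
|G| = 194
Divisors of 194: 1, 2, 97, 194

Possible subgroup orders: {1, 2, 97, 194}


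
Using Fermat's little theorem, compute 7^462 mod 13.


Fermat's little theorem: if p is prime and gcd(a,p)=1, then a^(p-1) ≡ 1 (mod p)
p = 13 is prime, gcd(7,13) = 1
Reduce exponent: 462 mod 12 = 6
So 7^462 ≡ 7^6 (mod 13)
7^6 mod 13 = 12

7^462 ≡ 12 (mod 13)


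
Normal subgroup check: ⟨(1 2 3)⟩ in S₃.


H = ⟨(1 2 3)⟩ in S₃
⟨(1 2 3)⟩ has order 3 and index 2 in S₃; index-2 subgroups are normal

Yes, normal subgroup


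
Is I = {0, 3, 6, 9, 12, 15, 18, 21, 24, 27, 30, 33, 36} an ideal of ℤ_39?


Check ideal conditions for I = {0, 3, 6, 9, 12, 15, 18, 21, 24, 27, 30, 33, 36} in ℤ_39:
(1) I is an additive subgroup? Yes
(2) For r ∈ ℤ_39 and a ∈ I: r·a ∈ I? Yes

Yes, I is an ideal of ℤ_39


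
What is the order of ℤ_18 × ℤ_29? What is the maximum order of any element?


|ℤ_18 × ℤ_29| = 18 × 29 = 522
Max element order = lcm(18,29) = 522
Cyclic? Yes (gcd=1)

|ℤ_18×ℤ_29| = 522, max element order = 522


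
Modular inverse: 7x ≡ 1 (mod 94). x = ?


Use the extended Euclidean algorithm to write 1 = 7·s + 94·t; then s mod 94 is the inverse.
Euclidean algorithm:
  7 = 0·94 + 7
  94 = 13·7 + 3
  7 = 2·3 + 1
  3 = 3·1 + 0
gcd(7,94) = 1
Back-substitution gives: 7·(27) + 94·(-2) = 1
So 7⁻¹ ≡ 27 ≡ 27 (mod 94)
Check: 7 × 27 = 189 ≡ 1 (mod 94) ✓

7⁻¹ ≡ 27 (mod 94)


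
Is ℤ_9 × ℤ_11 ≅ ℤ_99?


Comparing ℤ_9 × ℤ_11 and ℤ_99:
gcd(9,11) = 1, so ℤ_9 × ℤ_11 ≅ ℤ_99 (CRT)

Yes, ℤ_9 × ℤ_11 ≅ ℤ_99


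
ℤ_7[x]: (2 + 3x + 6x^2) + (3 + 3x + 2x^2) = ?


Add coefficients mod 7:
x^0: 2 + 3 = 5 (mod 7)
x^1: 3 + 3 = 6 (mod 7)
x^2: 6 + 2 = 1 (mod 7)
Result: 5 + 6x + x^2

f + g = 5 + 6x + x^2


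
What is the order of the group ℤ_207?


ℤ_n has n elements.

|ℤ_207| = 207


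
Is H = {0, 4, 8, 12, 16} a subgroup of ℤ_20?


Subgroup test for H = {0, 4, 8, 12, 16} in (ℤ_20, +):
(1) 0 ∈ H? Yes
(2) Closure: for all a,b ∈ H, (a+b) mod 20 ∈ H? Yes
(3) Inverses: for all a ∈ H, -a mod 20 ∈ H? Yes

Yes, H is a subgroup of ℤ_20


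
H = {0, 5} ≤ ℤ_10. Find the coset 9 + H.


9 + H = {9 + h (mod 10) : h ∈ H}
9+0=9, 9+5=4
9 + H = {4, 9} = 4 + H

9 + H = {4, 9}


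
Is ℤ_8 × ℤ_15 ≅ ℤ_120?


Comparing ℤ_8 × ℤ_15 and ℤ_120:
gcd(8,15) = 1, so ℤ_8 × ℤ_15 ≅ ℤ_120 (CRT)

Yes, ℤ_8 × ℤ_15 ≅ ℤ_120


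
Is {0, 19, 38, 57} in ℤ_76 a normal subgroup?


H = {0, 19, 38, 57} in ℤ_76
ℤ_76 is abelian; every subgroup of an abelian group is normal

Yes, normal subgroup


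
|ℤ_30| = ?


ℤ_n has n elements.

|ℤ_30| = 30


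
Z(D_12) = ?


Z(G) = {g ∈ G | gx = xg for all x ∈ G}
For even n, Z(D_n) = {e, r^(n/2)}: the 180° rotation r^6 commutes with every reflection and rotation

Z(D_12) = {e, r^6}


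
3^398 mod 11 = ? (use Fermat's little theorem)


Fermat's little theorem: if p is prime and gcd(a,p)=1, then a^(p-1) ≡ 1 (mod p)
p = 11 is prime, gcd(3,11) = 1
Reduce exponent: 398 mod 10 = 8
So 3^398 ≡ 3^8 (mod 11)
3^8 mod 11 = 5

3^398 ≡ 5 (mod 11)


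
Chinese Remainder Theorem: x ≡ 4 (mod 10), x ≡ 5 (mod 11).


m₁ = 10, m₂ = 11, gcd = 1, so CRT applies. M = m₁·m₂ = 110
Let M₁ = M/m₁ = 11, M₂ = M/m₂ = 10
Find y₁ ≡ M₁⁻¹ (mod m₁): 11⁻¹ ≡ 1 (mod 10)
Find y₂ ≡ M₂⁻¹ (mod m₂): 10⁻¹ ≡ 10 (mod 11)
x = a₁·M₁·y₁ + a₂·M₂·y₂ = 4·11·1 + 5·10·10 = 544
Reduce mod 110: x ≡ 104
Check: 104 mod 10 = 4 ✓, 104 mod 11 = 5 ✓

x ≡ 104 (mod 110)


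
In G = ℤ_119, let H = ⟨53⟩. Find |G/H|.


|⟨53⟩| = n / gcd(53, 119) = 119 / 1 = 119
H is normal (ℤ_119 is abelian).
|G/H| = |G| / |H| = 119 / 119 = 1

|G/H| = 1


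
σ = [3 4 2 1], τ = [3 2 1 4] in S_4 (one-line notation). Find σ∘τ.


σ∘τ: apply τ first, then σ
1 →τ 3 →σ 2
2 →τ 2 →σ 4
3 →τ 1 →σ 3
4 →τ 4 →σ 1

σ∘τ = [2 4 3 1]


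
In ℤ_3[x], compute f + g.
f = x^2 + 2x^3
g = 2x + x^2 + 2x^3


Add coefficients mod 3:
x^0: 0 + 0 = 0 (mod 3)
x^1: 0 + 2 = 2 (mod 3)
x^2: 1 + 1 = 2 (mod 3)
x^3: 2 + 2 = 1 (mod 3)
Result: 2x + 2x^2 + x^3

f + g = 2x + 2x^2 + x^3


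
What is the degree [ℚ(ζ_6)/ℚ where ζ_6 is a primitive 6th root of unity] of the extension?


[ℚ(ζ_n):ℚ] = deg Φ_n(x) = φ(n). Here φ(6) = 2

[ℚ(ζ_6)/ℚ where ζ_6 is a primitive 6th root of unity] = 2


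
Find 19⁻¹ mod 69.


Use the extended Euclidean algorithm to write 1 = 19·s + 69·t; then s mod 69 is the inverse.
Euclidean algorithm:
  19 = 0·69 + 19
  69 = 3·19 + 12
  19 = 1·12 + 7
  12 = 1·7 + 5
  7 = 1·5 + 2
  5 = 2·2 + 1
  2 = 2·1 + 0
gcd(19,69) = 1
Back-substitution gives: 19·(-29) + 69·(8) = 1
So 19⁻¹ ≡ -29 ≡ 40 (mod 69)
Check: 19 × 40 = 760 ≡ 1 (mod 69) ✓

19⁻¹ ≡ 40 (mod 69)


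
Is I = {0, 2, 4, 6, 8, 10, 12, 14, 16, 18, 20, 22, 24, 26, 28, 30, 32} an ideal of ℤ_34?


Check ideal conditions for I = {0, 2, 4, 6, 8, 10, 12, 14, 16, 18, 20, 22, 24, 26, 28, 30, 32} in ℤ_34:
(1) I is an additive subgroup? Yes
(2) For r ∈ ℤ_34 and a ∈ I: r·a ∈ I? Yes

Yes, I is an ideal of ℤ_34


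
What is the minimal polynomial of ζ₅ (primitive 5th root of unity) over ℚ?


ζ₅ is a root of Φ₅(x) = x⁴ + x³ + x² + x + 1, irreducible over ℚ

Minimal polynomial: x⁴ + x³ + x² + x + 1
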